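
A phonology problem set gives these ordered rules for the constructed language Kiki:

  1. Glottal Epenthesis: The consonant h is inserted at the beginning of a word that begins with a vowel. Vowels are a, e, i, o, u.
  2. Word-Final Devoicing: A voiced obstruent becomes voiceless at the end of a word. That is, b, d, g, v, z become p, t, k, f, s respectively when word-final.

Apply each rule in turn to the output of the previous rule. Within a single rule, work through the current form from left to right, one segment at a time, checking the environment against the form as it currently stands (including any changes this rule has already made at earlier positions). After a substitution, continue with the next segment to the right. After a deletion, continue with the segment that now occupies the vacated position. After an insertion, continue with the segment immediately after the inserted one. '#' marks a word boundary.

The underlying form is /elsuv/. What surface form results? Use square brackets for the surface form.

1 Glottal Epenthesis: [elsuv] → [helsuv]
2 Word-Final Devoicing: [helsuv] → [helsuf]

[helsuf]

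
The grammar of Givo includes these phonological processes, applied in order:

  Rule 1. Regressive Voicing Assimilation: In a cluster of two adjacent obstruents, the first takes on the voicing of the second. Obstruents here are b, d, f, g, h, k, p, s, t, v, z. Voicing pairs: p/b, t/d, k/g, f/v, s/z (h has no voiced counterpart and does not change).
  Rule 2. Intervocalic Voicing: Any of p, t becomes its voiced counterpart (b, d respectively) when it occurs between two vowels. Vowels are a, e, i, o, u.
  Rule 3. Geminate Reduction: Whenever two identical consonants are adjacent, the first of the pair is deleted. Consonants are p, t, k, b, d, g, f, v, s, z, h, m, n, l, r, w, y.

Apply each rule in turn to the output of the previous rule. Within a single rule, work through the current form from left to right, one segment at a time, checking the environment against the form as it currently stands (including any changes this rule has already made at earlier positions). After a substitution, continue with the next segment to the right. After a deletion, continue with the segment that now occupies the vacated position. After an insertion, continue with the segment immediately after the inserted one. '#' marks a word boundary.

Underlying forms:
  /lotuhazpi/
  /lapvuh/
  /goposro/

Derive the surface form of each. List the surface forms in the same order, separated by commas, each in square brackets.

[loduhaspi], [labvuh], [gobosro]

/lotuhazpi/:
  Rule 1 Regressive Voicing Assimilation: [lotuhazpi] → [lotuhaspi]
  Rule 2 Intervocalic Voicing: [lotuhaspi] → [loduhaspi]
  Rule 3 Geminate Reduction: no change — [loduhaspi]
/lapvuh/:
  Rule 1 Regressive Voicing Assimilation: [lapvuh] → [labvuh]
  Rule 2 Intervocalic Voicing: no change — [labvuh]
  Rule 3 Geminate Reduction: no change — [labvuh]
/goposro/:
  Rule 1 Regressive Voicing Assimilation: no change — [goposro]
  Rule 2 Intervocalic Voicing: [goposro] → [gobosro]
  Rule 3 Geminate Reduction: no change — [gobosro]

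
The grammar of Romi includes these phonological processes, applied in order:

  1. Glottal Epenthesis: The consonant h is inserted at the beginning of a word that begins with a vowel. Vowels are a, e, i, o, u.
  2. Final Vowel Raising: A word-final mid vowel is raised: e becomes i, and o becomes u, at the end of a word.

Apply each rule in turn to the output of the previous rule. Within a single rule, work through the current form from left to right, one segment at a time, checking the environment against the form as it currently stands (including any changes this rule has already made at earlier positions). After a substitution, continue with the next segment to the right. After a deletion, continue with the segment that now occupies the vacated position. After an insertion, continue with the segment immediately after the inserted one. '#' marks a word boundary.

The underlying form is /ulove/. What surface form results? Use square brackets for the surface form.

1 Glottal Epenthesis: [ulove] → [hulove]
2 Final Vowel Raising: [hulove] → [hulovi]

[hulovi]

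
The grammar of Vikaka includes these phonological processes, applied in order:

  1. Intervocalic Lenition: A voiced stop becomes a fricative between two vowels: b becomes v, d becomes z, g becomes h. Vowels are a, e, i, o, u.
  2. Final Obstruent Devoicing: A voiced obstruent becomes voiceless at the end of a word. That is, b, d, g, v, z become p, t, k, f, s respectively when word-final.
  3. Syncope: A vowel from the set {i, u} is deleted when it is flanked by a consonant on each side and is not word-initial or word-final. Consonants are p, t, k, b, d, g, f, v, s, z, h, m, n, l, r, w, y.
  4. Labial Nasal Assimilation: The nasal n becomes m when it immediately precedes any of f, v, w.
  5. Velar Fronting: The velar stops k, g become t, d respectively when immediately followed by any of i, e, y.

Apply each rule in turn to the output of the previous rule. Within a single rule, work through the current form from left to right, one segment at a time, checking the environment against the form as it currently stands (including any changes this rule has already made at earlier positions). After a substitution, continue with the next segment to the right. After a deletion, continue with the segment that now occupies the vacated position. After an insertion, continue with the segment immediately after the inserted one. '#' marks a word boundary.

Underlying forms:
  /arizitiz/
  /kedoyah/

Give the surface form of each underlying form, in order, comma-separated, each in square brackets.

/arizitiz/:
  1 Intervocalic Lenition: no change — [arizitiz]
  2 Final Obstruent Devoicing: [arizitiz] → [arizitis]
  3 Syncope: [arizitis] → [arzts]
  4 Labial Nasal Assimilation: no change — [arzts]
  5 Velar Fronting: no change — [arzts]
/kedoyah/:
  1 Intervocalic Lenition: [kedoyah] → [kezoyah]
  2 Final Obstruent Devoicing: no change — [kezoyah]
  3 Syncope: no change — [kezoyah]
  4 Labial Nasal Assimilation: no change — [kezoyah]
  5 Velar Fronting: [kezoyah] → [tezoyah]

[arzts], [tezoyah]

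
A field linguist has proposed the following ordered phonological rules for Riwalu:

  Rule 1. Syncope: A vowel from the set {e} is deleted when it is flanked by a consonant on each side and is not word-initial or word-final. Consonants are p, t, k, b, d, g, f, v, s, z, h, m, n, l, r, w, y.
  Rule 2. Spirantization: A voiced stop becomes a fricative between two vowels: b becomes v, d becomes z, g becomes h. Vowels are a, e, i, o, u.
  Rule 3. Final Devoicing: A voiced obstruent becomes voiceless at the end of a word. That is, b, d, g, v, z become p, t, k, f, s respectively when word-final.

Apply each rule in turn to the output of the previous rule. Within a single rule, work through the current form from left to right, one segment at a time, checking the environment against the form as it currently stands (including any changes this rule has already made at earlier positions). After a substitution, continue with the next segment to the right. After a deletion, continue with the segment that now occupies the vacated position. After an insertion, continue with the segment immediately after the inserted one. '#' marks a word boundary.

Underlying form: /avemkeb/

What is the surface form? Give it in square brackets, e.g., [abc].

Rule 1 Syncope: [avemkeb] → [avmkb]
Rule 2 Spirantization: no change — [avmkb]
Rule 3 Final Devoicing: [avmkb] → [avmkp]

[avmkp]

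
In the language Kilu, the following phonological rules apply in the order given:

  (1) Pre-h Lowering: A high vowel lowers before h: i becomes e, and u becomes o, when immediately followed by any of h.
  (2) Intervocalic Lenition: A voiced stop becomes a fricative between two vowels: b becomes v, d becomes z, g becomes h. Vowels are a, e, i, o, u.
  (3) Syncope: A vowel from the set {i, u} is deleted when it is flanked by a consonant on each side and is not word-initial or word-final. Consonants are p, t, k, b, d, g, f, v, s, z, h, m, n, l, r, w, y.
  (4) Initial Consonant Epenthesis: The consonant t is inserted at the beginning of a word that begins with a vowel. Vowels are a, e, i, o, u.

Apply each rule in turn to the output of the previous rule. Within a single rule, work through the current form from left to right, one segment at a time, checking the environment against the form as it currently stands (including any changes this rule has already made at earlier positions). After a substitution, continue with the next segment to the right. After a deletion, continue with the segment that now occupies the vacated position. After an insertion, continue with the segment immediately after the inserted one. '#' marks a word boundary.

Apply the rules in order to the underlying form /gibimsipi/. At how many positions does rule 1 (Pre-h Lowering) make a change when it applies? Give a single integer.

0

(1) Pre-h Lowering: no change — [gibimsipi]
(2) Intervocalic Lenition: [gibimsipi] → [givimsipi]
(3) Syncope: [givimsipi] → [gvmspi]
(4) Initial Consonant Epenthesis: no change — [gvmspi]
Rule 1 changed 0 position(s).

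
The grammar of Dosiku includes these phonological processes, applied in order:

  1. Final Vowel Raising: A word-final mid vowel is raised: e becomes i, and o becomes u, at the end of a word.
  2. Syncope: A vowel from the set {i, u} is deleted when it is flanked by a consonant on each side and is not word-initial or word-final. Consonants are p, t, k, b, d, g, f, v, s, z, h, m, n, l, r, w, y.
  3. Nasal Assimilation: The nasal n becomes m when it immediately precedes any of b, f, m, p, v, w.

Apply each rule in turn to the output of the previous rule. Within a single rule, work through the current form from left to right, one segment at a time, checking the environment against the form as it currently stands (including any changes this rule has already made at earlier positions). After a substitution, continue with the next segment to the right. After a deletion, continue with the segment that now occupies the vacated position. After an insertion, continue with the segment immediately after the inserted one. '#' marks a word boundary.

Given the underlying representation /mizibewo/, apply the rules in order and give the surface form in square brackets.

1 Final Vowel Raising: [mizibewo] → [mizibewu]
2 Syncope: [mizibewu] → [mzbewu]
3 Nasal Assimilation: no change — [mzbewu]

[mzbewu]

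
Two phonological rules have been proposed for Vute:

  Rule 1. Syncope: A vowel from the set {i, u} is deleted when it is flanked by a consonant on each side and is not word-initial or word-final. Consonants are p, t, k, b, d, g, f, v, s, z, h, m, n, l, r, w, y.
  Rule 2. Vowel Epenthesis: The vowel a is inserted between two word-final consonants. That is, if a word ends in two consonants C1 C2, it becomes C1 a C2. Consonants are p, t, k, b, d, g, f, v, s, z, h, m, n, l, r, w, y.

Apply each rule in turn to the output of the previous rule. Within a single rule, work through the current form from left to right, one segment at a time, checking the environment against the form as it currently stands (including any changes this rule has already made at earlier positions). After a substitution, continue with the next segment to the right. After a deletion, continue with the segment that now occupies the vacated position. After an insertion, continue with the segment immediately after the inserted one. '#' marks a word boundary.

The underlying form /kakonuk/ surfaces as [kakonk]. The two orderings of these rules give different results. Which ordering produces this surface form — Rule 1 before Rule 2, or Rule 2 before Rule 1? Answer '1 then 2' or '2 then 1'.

2 then 1

Order 1 then 2:
  1 Syncope: [kakonuk] → [kakonk]
  2 Vowel Epenthesis: [kakonk] → [kakonak]
  result: [kakonak]
Order 2 then 1:
  2 Vowel Epenthesis: no change — [kakonuk]
  1 Syncope: [kakonuk] → [kakonk]
  result: [kakonk]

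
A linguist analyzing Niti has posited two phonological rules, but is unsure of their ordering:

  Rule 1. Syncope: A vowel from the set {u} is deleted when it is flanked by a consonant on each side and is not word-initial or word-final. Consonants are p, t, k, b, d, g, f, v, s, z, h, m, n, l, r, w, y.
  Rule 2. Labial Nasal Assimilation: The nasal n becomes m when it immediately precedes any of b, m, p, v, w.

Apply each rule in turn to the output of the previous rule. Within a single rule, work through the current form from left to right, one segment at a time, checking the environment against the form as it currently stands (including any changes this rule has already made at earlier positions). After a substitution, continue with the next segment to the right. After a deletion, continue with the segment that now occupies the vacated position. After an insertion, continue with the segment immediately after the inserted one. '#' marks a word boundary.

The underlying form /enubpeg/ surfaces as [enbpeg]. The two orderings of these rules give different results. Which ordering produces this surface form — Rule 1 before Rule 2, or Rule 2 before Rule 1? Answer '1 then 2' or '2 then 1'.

2 then 1

Order 1 then 2:
  1 Syncope: [enubpeg] → [enbpeg]
  2 Labial Nasal Assimilation: [enbpeg] → [embpeg]
  result: [embpeg]
Order 2 then 1:
  2 Labial Nasal Assimilation: no change — [enubpeg]
  1 Syncope: [enubpeg] → [enbpeg]
  result: [enbpeg]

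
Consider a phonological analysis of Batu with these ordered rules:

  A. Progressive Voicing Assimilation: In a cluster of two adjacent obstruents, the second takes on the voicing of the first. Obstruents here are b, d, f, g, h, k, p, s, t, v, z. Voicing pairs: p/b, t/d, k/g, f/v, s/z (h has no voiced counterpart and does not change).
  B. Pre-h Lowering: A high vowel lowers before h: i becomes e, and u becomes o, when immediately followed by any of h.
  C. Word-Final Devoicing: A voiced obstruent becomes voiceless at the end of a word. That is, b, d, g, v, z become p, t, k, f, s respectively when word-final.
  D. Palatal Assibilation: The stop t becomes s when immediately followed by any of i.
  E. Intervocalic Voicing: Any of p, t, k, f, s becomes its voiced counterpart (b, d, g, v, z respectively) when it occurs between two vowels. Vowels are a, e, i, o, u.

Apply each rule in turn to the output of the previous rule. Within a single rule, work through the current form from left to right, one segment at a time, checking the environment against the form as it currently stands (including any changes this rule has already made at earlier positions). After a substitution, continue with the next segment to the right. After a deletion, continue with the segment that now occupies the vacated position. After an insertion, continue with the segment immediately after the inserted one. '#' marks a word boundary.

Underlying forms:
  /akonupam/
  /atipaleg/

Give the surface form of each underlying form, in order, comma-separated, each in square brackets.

/akonupam/:
  A Progressive Voicing Assimilation: no change — [akonupam]
  B Pre-h Lowering: no change — [akonupam]
  C Word-Final Devoicing: no change — [akonupam]
  D Palatal Assibilation: no change — [akonupam]
  E Intervocalic Voicing: [akonupam] → [agonubam]
/atipaleg/:
  A Progressive Voicing Assimilation: no change — [atipaleg]
  B Pre-h Lowering: no change — [atipaleg]
  C Word-Final Devoicing: [atipaleg] → [atipalek]
  D Palatal Assibilation: [atipalek] → [asipalek]
  E Intervocalic Voicing: [asipalek] → [azibalek]

[agonubam], [azibalek]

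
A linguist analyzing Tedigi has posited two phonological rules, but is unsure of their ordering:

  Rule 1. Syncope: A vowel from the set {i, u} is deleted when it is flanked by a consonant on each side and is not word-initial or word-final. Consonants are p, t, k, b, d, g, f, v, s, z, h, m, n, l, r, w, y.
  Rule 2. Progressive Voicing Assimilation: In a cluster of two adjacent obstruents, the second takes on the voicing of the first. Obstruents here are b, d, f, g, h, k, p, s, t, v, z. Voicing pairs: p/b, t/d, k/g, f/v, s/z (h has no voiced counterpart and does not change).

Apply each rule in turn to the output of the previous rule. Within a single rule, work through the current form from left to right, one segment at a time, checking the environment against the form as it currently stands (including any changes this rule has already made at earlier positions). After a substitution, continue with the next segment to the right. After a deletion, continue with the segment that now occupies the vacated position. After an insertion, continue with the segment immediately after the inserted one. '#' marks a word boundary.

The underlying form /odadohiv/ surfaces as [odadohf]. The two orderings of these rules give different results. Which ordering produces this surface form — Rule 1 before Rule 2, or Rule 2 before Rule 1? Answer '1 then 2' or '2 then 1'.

1 then 2

Order 1 then 2:
  1 Syncope: [odadohiv] → [odadohv]
  2 Progressive Voicing Assimilation: [odadohv] → [odadohf]
  result: [odadohf]
Order 2 then 1:
  2 Progressive Voicing Assimilation: no change — [odadohiv]
  1 Syncope: [odadohiv] → [odadohv]
  result: [odadohv]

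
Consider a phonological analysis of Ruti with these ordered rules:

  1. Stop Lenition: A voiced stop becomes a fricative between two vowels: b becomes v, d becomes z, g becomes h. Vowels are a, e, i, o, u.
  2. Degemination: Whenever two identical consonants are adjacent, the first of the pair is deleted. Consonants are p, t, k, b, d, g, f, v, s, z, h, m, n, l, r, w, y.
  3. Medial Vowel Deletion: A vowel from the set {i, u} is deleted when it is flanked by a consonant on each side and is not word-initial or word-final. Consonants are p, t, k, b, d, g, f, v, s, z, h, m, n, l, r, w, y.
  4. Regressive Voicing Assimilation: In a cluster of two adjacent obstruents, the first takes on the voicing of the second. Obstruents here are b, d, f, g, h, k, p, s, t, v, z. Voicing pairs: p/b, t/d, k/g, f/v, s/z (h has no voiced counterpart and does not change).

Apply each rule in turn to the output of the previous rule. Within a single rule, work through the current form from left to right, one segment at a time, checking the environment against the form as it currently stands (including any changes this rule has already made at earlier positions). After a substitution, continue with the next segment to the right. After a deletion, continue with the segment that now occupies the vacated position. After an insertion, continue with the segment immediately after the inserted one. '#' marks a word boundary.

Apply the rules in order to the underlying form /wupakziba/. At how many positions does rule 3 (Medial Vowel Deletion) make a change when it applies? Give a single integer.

2

1 Stop Lenition: [wupakziba] → [wupakziva]
2 Degemination: no change — [wupakziva]
3 Medial Vowel Deletion: [wupakziva] → [wpakzva]
4 Regressive Voicing Assimilation: [wpakzva] → [wpagzva]
Rule 3 changed 2 position(s).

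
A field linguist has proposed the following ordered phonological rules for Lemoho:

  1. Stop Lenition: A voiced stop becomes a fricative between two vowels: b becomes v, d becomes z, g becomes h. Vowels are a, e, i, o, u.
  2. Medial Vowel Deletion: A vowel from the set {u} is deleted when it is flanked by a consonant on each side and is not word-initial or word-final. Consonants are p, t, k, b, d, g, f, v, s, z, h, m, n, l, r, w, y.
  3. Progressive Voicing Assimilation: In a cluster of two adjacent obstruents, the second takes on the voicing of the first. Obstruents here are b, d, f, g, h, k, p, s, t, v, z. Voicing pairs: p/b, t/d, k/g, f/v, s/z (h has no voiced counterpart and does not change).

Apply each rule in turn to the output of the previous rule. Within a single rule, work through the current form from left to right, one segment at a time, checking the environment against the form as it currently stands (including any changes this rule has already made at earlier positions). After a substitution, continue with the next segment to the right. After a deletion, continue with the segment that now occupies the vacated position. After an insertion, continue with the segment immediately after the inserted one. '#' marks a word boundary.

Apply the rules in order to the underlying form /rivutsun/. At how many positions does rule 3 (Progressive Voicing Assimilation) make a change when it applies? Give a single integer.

1 Stop Lenition: no change — [rivutsun]
2 Medial Vowel Deletion: [rivutsun] → [rivtsn]
3 Progressive Voicing Assimilation: [rivtsn] → [rivdzn]
Rule 3 changed 2 position(s).

2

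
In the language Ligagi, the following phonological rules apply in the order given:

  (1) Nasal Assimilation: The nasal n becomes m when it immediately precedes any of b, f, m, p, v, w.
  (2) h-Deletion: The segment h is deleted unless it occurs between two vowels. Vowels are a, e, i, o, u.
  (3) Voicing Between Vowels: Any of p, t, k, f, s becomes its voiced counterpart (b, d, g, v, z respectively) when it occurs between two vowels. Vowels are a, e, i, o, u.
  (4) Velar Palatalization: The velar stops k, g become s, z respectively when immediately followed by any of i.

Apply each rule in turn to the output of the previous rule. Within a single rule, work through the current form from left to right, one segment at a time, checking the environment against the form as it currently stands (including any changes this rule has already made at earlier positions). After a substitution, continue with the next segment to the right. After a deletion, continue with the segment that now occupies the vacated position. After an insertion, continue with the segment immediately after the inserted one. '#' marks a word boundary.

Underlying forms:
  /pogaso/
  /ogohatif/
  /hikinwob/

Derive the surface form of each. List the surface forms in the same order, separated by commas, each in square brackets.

/pogaso/:
  (1) Nasal Assimilation: no change — [pogaso]
  (2) h-Deletion: no change — [pogaso]
  (3) Voicing Between Vowels: [pogaso] → [pogazo]
  (4) Velar Palatalization: no change — [pogazo]
/ogohatif/:
  (1) Nasal Assimilation: no change — [ogohatif]
  (2) h-Deletion: no change — [ogohatif]
  (3) Voicing Between Vowels: [ogohatif] → [ogohadif]
  (4) Velar Palatalization: no change — [ogohadif]
/hikinwob/:
  (1) Nasal Assimilation: [hikinwob] → [hikimwob]
  (2) h-Deletion: [hikimwob] → [ikimwob]
  (3) Voicing Between Vowels: [ikimwob] → [igimwob]
  (4) Velar Palatalization: [igimwob] → [izimwob]

[pogazo], [ogohadif], [izimwob]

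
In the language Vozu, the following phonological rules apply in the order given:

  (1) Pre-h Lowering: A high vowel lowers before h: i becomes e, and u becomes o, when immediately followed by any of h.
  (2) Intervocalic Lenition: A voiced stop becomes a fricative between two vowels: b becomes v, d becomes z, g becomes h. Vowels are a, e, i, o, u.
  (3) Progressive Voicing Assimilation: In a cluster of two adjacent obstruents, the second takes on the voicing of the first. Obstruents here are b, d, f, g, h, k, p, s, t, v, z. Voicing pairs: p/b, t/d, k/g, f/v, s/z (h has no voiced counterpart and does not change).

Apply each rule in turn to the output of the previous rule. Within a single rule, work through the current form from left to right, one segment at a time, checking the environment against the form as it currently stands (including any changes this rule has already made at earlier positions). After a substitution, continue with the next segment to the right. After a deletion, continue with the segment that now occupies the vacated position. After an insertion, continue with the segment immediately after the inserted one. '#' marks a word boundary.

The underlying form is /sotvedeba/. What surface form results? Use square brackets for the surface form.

[sotfezeva]

(1) Pre-h Lowering: no change — [sotvedeba]
(2) Intervocalic Lenition: [sotvedeba] → [sotvezeva]
(3) Progressive Voicing Assimilation: [sotvezeva] → [sotfezeva]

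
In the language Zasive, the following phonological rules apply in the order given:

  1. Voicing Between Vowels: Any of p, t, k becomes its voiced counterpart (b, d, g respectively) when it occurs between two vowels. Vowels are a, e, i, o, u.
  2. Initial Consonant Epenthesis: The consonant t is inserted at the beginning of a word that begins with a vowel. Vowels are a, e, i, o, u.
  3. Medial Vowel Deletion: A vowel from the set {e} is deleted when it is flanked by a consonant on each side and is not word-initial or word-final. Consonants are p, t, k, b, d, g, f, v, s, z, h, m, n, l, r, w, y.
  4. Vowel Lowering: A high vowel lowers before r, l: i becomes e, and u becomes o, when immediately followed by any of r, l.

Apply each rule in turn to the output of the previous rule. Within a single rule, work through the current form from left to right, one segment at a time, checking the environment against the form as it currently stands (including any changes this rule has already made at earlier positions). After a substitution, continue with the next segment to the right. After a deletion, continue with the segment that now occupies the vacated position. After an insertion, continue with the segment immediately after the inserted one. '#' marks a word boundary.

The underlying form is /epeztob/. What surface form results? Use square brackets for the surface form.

1 Voicing Between Vowels: [epeztob] → [ebeztob]
2 Initial Consonant Epenthesis: [ebeztob] → [tebeztob]
3 Medial Vowel Deletion: [tebeztob] → [tbztob]
4 Vowel Lowering: no change — [tbztob]

[tbztob]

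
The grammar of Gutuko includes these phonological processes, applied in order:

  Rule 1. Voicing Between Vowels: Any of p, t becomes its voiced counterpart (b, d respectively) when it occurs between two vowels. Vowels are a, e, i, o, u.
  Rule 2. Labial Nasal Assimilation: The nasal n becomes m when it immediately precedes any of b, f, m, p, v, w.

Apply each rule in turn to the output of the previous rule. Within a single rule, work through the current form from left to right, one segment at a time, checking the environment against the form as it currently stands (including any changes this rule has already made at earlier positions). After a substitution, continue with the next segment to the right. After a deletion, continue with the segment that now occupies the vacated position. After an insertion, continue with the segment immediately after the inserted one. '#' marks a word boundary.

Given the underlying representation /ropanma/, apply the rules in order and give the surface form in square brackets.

Rule 1 Voicing Between Vowels: [ropanma] → [robanma]
Rule 2 Labial Nasal Assimilation: [robanma] → [robamma]

[robamma]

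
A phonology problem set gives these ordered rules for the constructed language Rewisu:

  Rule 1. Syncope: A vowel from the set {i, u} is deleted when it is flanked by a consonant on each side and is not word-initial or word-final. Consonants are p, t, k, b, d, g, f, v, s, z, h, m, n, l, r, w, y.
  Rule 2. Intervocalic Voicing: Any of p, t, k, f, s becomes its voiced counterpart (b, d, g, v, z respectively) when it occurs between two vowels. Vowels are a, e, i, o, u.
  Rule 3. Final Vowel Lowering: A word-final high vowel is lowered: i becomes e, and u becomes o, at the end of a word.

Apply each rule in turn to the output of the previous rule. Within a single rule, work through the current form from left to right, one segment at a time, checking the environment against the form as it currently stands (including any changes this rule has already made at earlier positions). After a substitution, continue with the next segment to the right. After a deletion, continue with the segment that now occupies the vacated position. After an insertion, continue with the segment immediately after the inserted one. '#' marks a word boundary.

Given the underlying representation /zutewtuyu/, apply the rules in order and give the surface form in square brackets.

[ztewtyo]

Rule 1 Syncope: [zutewtuyu] → [ztewtyu]
Rule 2 Intervocalic Voicing: no change — [ztewtyu]
Rule 3 Final Vowel Lowering: [ztewtyu] → [ztewtyo]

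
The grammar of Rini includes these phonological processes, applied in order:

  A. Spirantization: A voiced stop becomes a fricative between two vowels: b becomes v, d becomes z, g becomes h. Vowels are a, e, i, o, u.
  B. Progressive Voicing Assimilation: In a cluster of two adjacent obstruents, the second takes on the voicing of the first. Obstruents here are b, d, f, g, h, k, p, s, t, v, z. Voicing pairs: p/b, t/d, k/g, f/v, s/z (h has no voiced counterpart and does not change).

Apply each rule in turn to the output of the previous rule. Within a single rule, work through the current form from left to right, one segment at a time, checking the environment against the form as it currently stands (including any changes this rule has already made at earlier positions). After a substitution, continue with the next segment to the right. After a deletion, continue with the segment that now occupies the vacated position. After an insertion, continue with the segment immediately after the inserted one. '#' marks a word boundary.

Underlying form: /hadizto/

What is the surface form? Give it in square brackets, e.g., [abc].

A Spirantization: [hadizto] → [hazizto]
B Progressive Voicing Assimilation: [hazizto] → [hazizdo]

[hazizdo]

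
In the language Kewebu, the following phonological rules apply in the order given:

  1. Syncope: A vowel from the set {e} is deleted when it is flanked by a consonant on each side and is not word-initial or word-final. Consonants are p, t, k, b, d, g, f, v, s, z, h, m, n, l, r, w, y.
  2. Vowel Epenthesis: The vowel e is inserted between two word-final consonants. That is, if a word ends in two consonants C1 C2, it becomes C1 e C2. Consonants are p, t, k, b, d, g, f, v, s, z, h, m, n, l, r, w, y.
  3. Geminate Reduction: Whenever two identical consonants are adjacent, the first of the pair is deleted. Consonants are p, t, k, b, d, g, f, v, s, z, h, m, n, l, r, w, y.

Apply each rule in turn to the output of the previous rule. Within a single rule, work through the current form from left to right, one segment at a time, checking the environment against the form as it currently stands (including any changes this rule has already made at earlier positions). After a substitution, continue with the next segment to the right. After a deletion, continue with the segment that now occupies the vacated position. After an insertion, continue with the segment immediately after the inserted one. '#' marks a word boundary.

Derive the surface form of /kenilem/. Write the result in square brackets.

[knilem]

1 Syncope: [kenilem] → [knilm]
2 Vowel Epenthesis: [knilm] → [knilem]
3 Geminate Reduction: no change — [knilem]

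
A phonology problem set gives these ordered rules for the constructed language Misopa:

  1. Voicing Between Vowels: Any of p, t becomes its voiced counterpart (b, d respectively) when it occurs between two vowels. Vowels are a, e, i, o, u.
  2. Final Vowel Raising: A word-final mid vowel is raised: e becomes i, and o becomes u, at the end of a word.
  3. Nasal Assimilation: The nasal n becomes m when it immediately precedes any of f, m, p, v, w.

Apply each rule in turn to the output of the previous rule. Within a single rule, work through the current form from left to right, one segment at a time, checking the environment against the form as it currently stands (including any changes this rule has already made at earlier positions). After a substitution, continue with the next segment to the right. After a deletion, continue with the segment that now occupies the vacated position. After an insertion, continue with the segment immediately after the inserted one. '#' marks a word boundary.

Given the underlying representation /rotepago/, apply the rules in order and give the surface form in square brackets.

1 Voicing Between Vowels: [rotepago] → [rodebago]
2 Final Vowel Raising: [rodebago] → [rodebagu]
3 Nasal Assimilation: no change — [rodebagu]

[rodebagu]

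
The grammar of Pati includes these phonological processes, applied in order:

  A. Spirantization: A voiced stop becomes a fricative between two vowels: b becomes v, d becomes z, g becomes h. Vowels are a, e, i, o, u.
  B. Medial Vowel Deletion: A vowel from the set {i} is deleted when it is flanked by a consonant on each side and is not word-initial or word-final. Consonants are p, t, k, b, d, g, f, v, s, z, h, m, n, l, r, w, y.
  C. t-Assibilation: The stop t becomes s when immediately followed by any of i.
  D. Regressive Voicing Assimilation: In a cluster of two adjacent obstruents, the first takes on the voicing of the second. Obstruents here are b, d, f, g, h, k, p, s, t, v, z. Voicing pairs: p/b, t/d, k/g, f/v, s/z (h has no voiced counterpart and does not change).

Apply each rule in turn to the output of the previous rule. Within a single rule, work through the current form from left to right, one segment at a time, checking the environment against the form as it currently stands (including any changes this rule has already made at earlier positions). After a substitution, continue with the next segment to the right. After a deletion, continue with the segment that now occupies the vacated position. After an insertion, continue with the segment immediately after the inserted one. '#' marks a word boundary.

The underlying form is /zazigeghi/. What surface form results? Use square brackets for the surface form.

[zashekhi]

A Spirantization: [zazigeghi] → [zaziheghi]
B Medial Vowel Deletion: [zaziheghi] → [zazheghi]
C t-Assibilation: no change — [zazheghi]
D Regressive Voicing Assimilation: [zazheghi] → [zashekhi]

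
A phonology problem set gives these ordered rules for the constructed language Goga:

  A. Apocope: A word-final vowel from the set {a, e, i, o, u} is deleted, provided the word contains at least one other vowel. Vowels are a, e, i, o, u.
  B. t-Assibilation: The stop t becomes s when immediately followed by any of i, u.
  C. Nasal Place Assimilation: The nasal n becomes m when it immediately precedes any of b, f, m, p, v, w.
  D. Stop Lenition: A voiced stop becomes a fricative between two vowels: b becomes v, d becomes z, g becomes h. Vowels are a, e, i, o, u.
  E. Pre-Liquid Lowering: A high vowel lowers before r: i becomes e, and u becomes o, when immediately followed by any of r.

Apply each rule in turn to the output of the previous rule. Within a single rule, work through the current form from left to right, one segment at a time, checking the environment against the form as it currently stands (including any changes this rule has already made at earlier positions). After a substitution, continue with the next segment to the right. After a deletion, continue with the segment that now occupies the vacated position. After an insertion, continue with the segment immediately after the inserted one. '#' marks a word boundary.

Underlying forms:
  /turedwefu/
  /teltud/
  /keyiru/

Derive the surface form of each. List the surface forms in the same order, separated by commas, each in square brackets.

/turedwefu/:
  A Apocope: [turedwefu] → [turedwef]
  B t-Assibilation: [turedwef] → [suredwef]
  C Nasal Place Assimilation: no change — [suredwef]
  D Stop Lenition: no change — [suredwef]
  E Pre-Liquid Lowering: [suredwef] → [soredwef]
/teltud/:
  A Apocope: no change — [teltud]
  B t-Assibilation: [teltud] → [telsud]
  C Nasal Place Assimilation: no change — [telsud]
  D Stop Lenition: no change — [telsud]
  E Pre-Liquid Lowering: no change — [telsud]
/keyiru/:
  A Apocope: [keyiru] → [keyir]
  B t-Assibilation: no change — [keyir]
  C Nasal Place Assimilation: no change — [keyir]
  D Stop Lenition: no change — [keyir]
  E Pre-Liquid Lowering: [keyir] → [keyer]

[soredwef], [telsud], [keyer]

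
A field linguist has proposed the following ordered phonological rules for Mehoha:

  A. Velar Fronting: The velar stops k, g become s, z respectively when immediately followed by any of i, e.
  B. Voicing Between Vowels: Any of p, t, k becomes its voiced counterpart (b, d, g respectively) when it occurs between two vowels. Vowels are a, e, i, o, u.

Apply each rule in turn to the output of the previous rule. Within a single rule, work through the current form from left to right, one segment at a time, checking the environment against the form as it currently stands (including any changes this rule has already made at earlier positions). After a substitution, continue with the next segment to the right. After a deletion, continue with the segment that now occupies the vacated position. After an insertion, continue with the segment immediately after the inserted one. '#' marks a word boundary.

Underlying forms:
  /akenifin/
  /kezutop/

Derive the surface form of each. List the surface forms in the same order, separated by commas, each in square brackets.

[asenifin], [sezudop]

/akenifin/:
  A Velar Fronting: [akenifin] → [asenifin]
  B Voicing Between Vowels: no change — [asenifin]
/kezutop/:
  A Velar Fronting: [kezutop] → [sezutop]
  B Voicing Between Vowels: [sezutop] → [sezudop]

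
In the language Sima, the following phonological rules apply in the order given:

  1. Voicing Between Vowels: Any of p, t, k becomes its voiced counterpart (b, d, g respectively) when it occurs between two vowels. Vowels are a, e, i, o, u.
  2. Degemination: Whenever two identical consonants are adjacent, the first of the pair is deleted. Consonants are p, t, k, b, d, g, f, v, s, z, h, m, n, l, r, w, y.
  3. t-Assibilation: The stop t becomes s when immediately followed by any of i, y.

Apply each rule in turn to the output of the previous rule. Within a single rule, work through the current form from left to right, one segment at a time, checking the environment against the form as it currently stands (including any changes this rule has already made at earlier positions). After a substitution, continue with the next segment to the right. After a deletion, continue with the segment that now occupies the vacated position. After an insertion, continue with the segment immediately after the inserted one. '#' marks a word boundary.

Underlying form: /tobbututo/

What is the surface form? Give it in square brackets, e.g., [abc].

1 Voicing Between Vowels: [tobbututo] → [tobbududo]
2 Degemination: [tobbududo] → [tobududo]
3 t-Assibilation: no change — [tobududo]

[tobududo]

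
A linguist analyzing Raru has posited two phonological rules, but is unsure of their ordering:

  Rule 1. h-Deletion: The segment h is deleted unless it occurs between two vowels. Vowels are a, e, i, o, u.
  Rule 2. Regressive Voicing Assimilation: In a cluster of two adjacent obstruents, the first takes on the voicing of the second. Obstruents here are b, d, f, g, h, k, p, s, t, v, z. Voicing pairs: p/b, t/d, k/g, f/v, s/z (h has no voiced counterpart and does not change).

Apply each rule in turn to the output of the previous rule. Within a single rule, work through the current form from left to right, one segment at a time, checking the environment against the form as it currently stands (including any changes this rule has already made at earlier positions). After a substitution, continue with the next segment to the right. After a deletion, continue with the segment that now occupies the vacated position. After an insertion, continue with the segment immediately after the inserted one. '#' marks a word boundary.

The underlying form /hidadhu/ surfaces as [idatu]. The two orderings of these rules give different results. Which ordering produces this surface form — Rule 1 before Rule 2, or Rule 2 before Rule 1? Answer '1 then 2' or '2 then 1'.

Order 1 then 2:
  1 h-Deletion: [hidadhu] → [idadu]
  2 Regressive Voicing Assimilation: no change — [idadu]
  result: [idadu]
Order 2 then 1:
  2 Regressive Voicing Assimilation: [hidadhu] → [hidathu]
  1 h-Deletion: [hidathu] → [idatu]
  result: [idatu]

2 then 1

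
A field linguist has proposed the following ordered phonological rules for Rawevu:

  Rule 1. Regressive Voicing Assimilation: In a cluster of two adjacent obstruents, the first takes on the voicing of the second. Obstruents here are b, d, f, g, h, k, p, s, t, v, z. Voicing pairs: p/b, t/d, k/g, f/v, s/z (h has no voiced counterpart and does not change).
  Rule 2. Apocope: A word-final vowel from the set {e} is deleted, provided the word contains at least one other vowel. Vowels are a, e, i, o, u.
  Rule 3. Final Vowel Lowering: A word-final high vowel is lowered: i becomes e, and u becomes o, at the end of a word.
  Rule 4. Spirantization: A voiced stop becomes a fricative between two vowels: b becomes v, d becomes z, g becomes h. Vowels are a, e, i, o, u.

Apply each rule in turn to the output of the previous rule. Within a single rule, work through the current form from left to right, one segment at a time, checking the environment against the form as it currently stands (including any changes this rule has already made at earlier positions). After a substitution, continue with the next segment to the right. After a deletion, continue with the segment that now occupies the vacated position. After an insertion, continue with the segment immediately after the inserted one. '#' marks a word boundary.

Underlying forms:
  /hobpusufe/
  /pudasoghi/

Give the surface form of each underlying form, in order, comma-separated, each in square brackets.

/hobpusufe/:
  Rule 1 Regressive Voicing Assimilation: [hobpusufe] → [hoppusufe]
  Rule 2 Apocope: [hoppusufe] → [hoppusuf]
  Rule 3 Final Vowel Lowering: no change — [hoppusuf]
  Rule 4 Spirantization: no change — [hoppusuf]
/pudasoghi/:
  Rule 1 Regressive Voicing Assimilation: [pudasoghi] → [pudasokhi]
  Rule 2 Apocope: no change — [pudasokhi]
  Rule 3 Final Vowel Lowering: [pudasokhi] → [pudasokhe]
  Rule 4 Spirantization: [pudasokhe] → [puzasokhe]

[hoppusuf], [puzasokhe]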